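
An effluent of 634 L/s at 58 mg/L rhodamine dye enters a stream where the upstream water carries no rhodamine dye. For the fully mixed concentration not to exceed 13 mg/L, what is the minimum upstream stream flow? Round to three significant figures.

2190 L/s

Set C_mix = 13: (Q·0 + 634.0·58.00) / (Q + 634.0) = 13
→ Q = 634.0·(58.00 − 13)/(13 − 0) = 2195 L/s.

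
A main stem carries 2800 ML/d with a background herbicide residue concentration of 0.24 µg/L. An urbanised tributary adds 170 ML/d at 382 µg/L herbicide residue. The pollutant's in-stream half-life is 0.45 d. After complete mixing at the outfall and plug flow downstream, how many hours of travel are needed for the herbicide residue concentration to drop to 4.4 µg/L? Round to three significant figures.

25.1 h

Mixed concentration C = ΣQC/ΣQ = (2800·0.2400 + 170.0·382.0) / 2970 = 65610/2970 = 22.09 µg/L.
Half-life 0.45 d → k = ln 2 / 0.45 = 1.540 d⁻¹.
22.09·exp(−k·t) = 4.4 → t = ln(22.09/4.4)/k = 90510 s = 25.14 h.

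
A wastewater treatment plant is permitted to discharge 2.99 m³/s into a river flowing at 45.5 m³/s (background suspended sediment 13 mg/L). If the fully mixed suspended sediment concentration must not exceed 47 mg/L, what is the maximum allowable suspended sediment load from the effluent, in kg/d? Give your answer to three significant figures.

Mass balance at the limit: 45.50·13.00 + 2.990·Cₑ = 48.49·47 → Cₑ = 564.4 mg/L.
Load = 2.990 m³/s × 564.4 g/m³ × 86 400 s/d = 145800 kg/d.

146000 kg/d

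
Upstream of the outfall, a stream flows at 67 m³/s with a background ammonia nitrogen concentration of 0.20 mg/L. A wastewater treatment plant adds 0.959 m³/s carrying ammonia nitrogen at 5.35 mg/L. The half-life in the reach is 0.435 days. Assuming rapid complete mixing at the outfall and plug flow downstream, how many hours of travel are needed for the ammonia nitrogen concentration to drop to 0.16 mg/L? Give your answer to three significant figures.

Flow-weighted average: C = (67.00·0.2000 + 0.9590·5.350) / 67.96 = 18.53/67.96 = 0.2727 mg/L.
Half-life 0.435 d → k = ln 2 / 0.435 = 1.593 d⁻¹.
0.2727·exp(−k·t) = 0.16 → t = ln(0.2727/0.16)/k = 28910 s = 8.029 h.

8.03 h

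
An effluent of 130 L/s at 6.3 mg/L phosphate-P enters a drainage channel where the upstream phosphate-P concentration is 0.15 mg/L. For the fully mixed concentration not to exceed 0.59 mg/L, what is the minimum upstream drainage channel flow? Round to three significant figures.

Set C_mix = 0.59: (Q·0.1500 + 130.0·6.300) / (Q + 130.0) = 0.59
→ Q = 130.0·(6.300 − 0.59)/(0.59 − 0.1500) = 1687 L/s.

1690 L/s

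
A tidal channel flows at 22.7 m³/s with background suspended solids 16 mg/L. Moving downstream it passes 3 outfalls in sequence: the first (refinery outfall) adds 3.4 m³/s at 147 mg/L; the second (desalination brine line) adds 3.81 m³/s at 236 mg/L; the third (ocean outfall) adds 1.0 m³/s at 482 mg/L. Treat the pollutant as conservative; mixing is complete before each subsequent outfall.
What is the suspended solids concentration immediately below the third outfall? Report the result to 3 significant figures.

72.6 mg/L

Below outfall 1: Q → 26.10 m³/s, C = (22.70·16.00 + 3.400·147.0)/26.10 = 33.07 mg/L.
Below outfall 2: Q → 29.91 m³/s, C = (26.10·33.07 + 3.810·236.0)/29.91 = 58.92 mg/L.
Below outfall 3: Q → 30.91 m³/s, C = (29.91·58.92 + 1.000·482.0)/30.91 = 72.60 mg/L.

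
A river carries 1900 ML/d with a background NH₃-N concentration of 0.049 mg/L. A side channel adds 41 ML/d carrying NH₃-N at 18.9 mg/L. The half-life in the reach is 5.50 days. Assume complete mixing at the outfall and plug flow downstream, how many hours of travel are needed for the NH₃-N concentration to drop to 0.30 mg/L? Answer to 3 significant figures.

Conservation of mass: C = (1900·0.04900 + 41.00·18.90) / 1941 = 868.0/1941 = 0.4472 mg/L.
Half-life 5.50 d → k = ln 2 / 5.50 = 0.1260 d⁻¹.
0.4472·exp(−k·t) = 0.30 → t = ln(0.4472/0.30)/k = 273700 s = 76.02 h.

76.0 h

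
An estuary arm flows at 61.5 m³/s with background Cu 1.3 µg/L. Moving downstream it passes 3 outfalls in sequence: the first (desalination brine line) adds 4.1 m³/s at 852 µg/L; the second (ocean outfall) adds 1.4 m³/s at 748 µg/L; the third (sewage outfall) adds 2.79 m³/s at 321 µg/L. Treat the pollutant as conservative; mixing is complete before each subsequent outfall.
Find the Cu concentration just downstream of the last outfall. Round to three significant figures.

79.0 µg/L

Below outfall 1: Q → 65.60 m³/s, C = (61.50·1.300 + 4.100·852.0)/65.60 = 54.47 µg/L.
Below outfall 2: Q → 67.00 m³/s, C = (65.60·54.47 + 1.400·748.0)/67.00 = 68.96 µg/L.
Below outfall 3: Q → 69.79 m³/s, C = (67.00·68.96 + 2.790·321.0)/69.79 = 79.04 µg/L.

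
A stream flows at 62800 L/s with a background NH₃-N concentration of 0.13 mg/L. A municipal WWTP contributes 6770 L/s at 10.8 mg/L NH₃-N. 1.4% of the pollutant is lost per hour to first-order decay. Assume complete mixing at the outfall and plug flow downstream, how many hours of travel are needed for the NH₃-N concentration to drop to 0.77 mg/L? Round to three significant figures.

Conservation of mass: C = (62800·0.1300 + 6770·10.80) / 69570 = 81280/69570 = 1.168 mg/L.
1.4%/h lost → k = −ln(1 − 0.014) = 0.01410 h⁻¹.
1.168·exp(−k·t) = 0.77 → t = ln(1.168/0.77)/k = 106500 s = 29.57 h.

29.6 h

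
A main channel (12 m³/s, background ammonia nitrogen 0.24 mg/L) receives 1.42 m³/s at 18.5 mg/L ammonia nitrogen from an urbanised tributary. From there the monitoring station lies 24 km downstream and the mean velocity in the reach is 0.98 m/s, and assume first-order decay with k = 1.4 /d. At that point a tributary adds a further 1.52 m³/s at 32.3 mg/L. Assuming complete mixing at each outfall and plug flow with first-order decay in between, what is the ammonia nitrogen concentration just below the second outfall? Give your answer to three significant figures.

4.60 mg/L

Mixed concentration C = ΣQC/ΣQ = (12.00·0.2400 + 1.420·18.50) / 13.42 = 29.15/13.42 = 2.172 mg/L; combined flow 13.42 m³/s.
Travel time t = 24·1000 / 0.98 = 24490 s = 6.803 h.
After decay, C = 2.172 × e^(−kt) = 2.172 × 0.6725 = 1.461 mg/L.
Second outfall: C = (13.42·1.461 + 1.520·32.30)/14.94 = 4.598 mg/L.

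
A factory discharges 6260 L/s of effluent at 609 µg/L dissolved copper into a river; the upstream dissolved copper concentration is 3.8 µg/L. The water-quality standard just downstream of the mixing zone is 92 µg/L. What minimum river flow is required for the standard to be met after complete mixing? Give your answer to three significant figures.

Set C_mix = 92: (Q·3.800 + 6260·609.0) / (Q + 6260) = 92
→ Q = 6260·(609.0 − 92)/(92 − 3.800) = 36690 L/s.

36700 L/s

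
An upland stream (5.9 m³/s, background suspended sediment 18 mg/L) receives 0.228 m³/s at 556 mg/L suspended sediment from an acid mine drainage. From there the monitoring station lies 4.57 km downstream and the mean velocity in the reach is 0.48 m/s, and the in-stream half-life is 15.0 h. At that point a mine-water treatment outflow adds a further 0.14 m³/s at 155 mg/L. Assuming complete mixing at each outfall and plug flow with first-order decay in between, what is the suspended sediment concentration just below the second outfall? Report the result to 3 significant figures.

36.4 mg/L

Conservation of mass: C = (5.900·18.00 + 0.2280·556.0) / 6.128 = 233.0/6.128 = 38.02 mg/L; combined flow 6.128 m³/s.
Travel time t = 4.57·1000 / 0.48 = 9521 s = 2.645 h.
Half-life 15.0 h → k = ln 2 / 15.0 = 0.04621 h⁻¹ = 1.109 d⁻¹.
After decay, C = 38.02 × e^(−kt) = 38.02 × 0.8850 = 33.64 mg/L.
At the second outfall, C = (6.128·33.64 + 0.1400·155.0) / (6.128 + 0.1400) = 36.35 mg/L.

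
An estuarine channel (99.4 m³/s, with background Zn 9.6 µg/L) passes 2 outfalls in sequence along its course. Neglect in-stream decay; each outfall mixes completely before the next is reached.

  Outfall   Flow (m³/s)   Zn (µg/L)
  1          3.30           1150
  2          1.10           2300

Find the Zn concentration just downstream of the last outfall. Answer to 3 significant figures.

Below outfall 1: Q → 102.7 m³/s, C = (99.40·9.600 + 3.300·1150)/102.7 = 46.24 µg/L.
Below outfall 2: Q → 103.8 m³/s, C = (102.7·46.24 + 1.100·2300)/103.8 = 70.13 µg/L.

70.1 µg/L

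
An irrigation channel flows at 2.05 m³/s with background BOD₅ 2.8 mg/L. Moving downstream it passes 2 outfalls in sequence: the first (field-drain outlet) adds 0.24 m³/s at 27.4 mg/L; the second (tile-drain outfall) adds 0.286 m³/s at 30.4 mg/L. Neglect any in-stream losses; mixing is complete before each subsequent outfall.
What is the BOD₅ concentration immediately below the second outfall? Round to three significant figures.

Outfall 1: combined Q = 2.290 m³/s; C = (2.050·2.800 + 0.2400·27.40)/2.290 = 5.378 mg/L.
Outfall 2: combined Q = 2.576 m³/s; C = (2.290·5.378 + 0.2860·30.40)/2.576 = 8.156 mg/L.

8.16 mg/L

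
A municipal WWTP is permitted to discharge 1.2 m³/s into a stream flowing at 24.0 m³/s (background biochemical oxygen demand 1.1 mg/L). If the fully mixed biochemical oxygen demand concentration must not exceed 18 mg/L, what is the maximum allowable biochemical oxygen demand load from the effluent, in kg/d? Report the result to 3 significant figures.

36900 kg/d

Mass balance at the limit: 24.00·1.100 + 1.200·Cₑ = 25.20·18 → Cₑ = 356.0 mg/L.
Load = 1.200 m³/s × 356.0 g/m³ × 86 400 s/d = 36910 kg/d.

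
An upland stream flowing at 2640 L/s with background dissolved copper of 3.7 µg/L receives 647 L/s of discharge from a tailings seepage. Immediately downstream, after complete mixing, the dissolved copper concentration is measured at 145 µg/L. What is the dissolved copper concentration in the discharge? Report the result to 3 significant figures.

Mass balance: 2640·3.700 + 647.0·Cₑ = 3287·145.0
→ Cₑ = (3287·145.0 − 2640·3.700) / 647.0 = 721.6 µg/L.

722 µg/L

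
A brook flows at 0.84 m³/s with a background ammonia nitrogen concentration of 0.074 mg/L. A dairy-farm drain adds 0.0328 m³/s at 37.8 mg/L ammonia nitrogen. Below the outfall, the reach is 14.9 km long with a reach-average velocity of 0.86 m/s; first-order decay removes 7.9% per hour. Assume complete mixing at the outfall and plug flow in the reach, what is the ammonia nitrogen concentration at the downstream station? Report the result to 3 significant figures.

1.00 mg/L

Conservation of mass: C = (0.8400·0.07400 + 0.03280·37.80) / 0.8728 = 1.302/0.8728 = 1.492 mg/L.
Travel time t = 14.9·1000 / 0.86 = 17330 s = 4.813 h.
7.9%/h lost → k = −ln(1 − 0.079) = 0.08230 h⁻¹.
Decay over the reach: 1.492·exp(−kt) = 1.492·0.6730 = 1.004 mg/L.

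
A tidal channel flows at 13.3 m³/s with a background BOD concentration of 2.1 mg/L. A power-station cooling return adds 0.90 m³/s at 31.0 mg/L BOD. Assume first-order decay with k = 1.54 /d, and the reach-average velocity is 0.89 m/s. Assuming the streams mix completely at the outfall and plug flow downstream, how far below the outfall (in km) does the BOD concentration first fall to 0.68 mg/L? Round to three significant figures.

Mass balance: C = (13.30·2.100 + 0.9000·31.00) / 14.20 = 55.83/14.20 = 3.932 mg/L.
Set 3.932·exp(−k·t) = 0.68 → t = ln(3.932/0.68)/k = 98450 s = 27.35 h.
Distance = v·t = 0.89·98450 = 87620 m = 87.62 km.

87.6 km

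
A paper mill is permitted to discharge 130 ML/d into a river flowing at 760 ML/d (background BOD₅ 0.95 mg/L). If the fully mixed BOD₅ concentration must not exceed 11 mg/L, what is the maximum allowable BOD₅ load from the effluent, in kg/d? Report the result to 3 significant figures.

9070 kg/d

Mass balance at the limit: 760.0·0.9500 + 130.0·Cₑ = 890.0·11 → Cₑ = 69.75 mg/L.
130.0 ML/d = 1.505 m³/s. Load = 1.505 m³/s × 69.75 g/m³ × 86 400 s/d = 9068 kg/d.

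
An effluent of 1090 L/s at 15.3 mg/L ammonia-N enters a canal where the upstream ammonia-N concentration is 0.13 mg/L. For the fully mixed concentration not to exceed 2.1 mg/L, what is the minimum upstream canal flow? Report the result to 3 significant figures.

7300 L/s

Set C_mix = 2.1: (Q·0.1300 + 1090·15.30) / (Q + 1090) = 2.1
→ Q = 1090·(15.30 − 2.1)/(2.1 − 0.1300) = 7304 L/s.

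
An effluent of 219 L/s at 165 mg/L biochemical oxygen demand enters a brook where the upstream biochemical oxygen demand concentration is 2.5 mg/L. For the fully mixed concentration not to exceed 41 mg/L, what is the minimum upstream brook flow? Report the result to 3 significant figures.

705 L/s

Set C_mix = 41: (Q·2.500 + 219.0·165.0) / (Q + 219.0) = 41
→ Q = 219.0·(165.0 − 41)/(41 − 2.500) = 705.4 L/s.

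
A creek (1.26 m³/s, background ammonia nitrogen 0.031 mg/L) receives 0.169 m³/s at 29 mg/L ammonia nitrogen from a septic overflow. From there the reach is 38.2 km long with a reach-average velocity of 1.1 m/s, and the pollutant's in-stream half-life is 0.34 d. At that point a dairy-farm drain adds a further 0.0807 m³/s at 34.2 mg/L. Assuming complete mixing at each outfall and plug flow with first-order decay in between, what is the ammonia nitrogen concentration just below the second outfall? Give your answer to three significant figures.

3.27 mg/L

Mass balance: C = (1.260·0.03100 + 0.1690·29.00) / 1.429 = 4.940/1.429 = 3.457 mg/L; combined flow 1.429 m³/s.
Travel time t = 38.2·1000 / 1.1 = 34730 s = 9.646 h.
Half-life 0.34 d → k = ln 2 / 0.34 = 2.039 d⁻¹.
Decay over the reach: 3.457·exp(−kt) = 3.457·0.4407 = 1.523 mg/L.
At the second outfall, C = (1.429·1.523 + 0.08070·34.20) / (1.429 + 0.08070) = 3.270 mg/L.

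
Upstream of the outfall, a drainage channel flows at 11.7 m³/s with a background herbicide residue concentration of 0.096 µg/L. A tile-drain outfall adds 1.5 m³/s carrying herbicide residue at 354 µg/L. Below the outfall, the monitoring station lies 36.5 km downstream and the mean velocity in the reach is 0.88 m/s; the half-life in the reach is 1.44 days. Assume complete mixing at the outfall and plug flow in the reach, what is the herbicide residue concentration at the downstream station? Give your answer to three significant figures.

32.0 µg/L

Flow-weighted average: C = (11.70·0.09600 + 1.500·354.0) / 13.20 = 532.1/13.20 = 40.31 µg/L.
Travel time t = 36.5·1000 / 0.88 = 41480 s = 11.52 h.
Half-life 1.44 d → k = ln 2 / 1.44 = 0.4814 d⁻¹.
Applying C = C₀e^(−kt): 40.31 × 0.7937 = 32.00 µg/L.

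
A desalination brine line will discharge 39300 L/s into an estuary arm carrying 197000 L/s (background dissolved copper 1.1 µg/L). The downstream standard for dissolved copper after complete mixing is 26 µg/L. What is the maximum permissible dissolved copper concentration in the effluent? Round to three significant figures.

At the limit, (Qr·Cr + Qe·Cₑ)/(Qr + Qe) = 26:
Cₑ = (236300·26 − 197000·1.100) / 39300 = 150.8 µg/L.

151 µg/L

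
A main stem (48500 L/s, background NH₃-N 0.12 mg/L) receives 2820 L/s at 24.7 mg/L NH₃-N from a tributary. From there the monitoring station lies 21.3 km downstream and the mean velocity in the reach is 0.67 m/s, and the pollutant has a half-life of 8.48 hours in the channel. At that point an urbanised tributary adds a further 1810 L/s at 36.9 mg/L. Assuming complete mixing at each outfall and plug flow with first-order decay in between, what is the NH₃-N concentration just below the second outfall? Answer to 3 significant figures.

1.95 mg/L

After mixing, C = (48500·0.1200 + 2820·24.70) / 51320 = 75470/51320 = 1.471 mg/L; combined flow 51320 L/s.
Travel time t = 21.3·1000 / 0.67 = 31790 s = 8.831 h.
Half-life 8.48 h → k = ln 2 / 8.48 = 0.08174 h⁻¹ = 1.962 d⁻¹.
Applying C = C₀e^(−kt): 1.471 × 0.4859 = 0.7145 mg/L.
At the second outfall, C = (51320·0.7145 + 1810·36.90) / (51320 + 1810) = 1.947 mg/L.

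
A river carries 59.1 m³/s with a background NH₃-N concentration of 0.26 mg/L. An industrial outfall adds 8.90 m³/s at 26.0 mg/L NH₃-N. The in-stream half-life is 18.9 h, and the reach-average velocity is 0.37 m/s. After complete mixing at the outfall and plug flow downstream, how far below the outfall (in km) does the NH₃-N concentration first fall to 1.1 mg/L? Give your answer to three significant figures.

Flow-weighted average: C = (59.10·0.2600 + 8.900·26.00) / 68.00 = 246.8/68.00 = 3.629 mg/L.
Half-life 18.9 h → k = ln 2 / 18.9 = 0.03667 h⁻¹ = 0.8802 d⁻¹.
Set 3.629·exp(−k·t) = 1.1 → t = ln(3.629/1.1)/k = 117200 s = 32.55 h.
Distance = v·t = 0.37·117200 = 43350 m = 43.35 km.

43.4 km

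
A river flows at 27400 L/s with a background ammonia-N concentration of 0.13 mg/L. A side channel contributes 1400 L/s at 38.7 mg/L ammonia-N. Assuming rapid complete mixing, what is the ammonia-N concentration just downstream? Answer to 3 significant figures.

2.00 mg/L

Flow-weighted average: C = (27400·0.1300 + 1400·38.70) / 28800 = 57740/28800 = 2.005 mg/L.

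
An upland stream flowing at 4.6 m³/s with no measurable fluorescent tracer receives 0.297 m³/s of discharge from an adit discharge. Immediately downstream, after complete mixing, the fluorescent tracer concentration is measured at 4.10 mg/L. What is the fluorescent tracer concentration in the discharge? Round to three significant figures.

Mass balance: 4.600·0 + 0.2970·Cₑ = 4.897·4.100
→ Cₑ = (4.897·4.100 − 4.600·0) / 0.2970 = 67.60 mg/L.

67.6 mg/L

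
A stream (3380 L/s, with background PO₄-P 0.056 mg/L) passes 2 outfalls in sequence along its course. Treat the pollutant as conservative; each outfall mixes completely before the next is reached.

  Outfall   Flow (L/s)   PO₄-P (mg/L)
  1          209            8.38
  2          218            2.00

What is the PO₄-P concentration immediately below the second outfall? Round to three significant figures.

0.624 mg/L

Below outfall 1: Q → 3589 L/s, C = (3380·0.05600 + 209.0·8.380)/3589 = 0.5407 mg/L.
Below outfall 2: Q → 3807 L/s, C = (3589·0.5407 + 218.0·2.000)/3807 = 0.6243 mg/L.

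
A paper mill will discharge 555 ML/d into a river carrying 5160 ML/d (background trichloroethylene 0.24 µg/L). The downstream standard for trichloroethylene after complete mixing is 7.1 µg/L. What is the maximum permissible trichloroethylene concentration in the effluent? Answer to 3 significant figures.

At the limit, (Qr·Cr + Qe·Cₑ)/(Qr + Qe) = 7.1:
Cₑ = (5715·7.1 − 5160·0.2400) / 555.0 = 70.88 µg/L.

70.9 µg/L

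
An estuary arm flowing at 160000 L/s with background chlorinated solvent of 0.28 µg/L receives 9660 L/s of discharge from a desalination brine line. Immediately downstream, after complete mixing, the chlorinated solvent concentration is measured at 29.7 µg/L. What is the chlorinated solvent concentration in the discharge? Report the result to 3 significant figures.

517 µg/L

Mass balance: 160000·0.2800 + 9660·Cₑ = 169700·29.70
→ Cₑ = (169700·29.70 − 160000·0.2800) / 9660 = 517.0 µg/L.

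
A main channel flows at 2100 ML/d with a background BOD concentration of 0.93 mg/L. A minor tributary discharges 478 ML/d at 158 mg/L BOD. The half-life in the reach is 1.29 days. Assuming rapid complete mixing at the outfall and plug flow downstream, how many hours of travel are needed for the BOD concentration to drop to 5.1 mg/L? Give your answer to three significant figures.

Flow-weighted average: C = (2100·0.9300 + 478.0·158.0) / 2578 = 77480/2578 = 30.05 mg/L.
Half-life 1.29 d → k = ln 2 / 1.29 = 0.5373 d⁻¹.
30.05·exp(−k·t) = 5.1 → t = ln(30.05/5.1)/k = 285200 s = 79.22 h.

79.2 h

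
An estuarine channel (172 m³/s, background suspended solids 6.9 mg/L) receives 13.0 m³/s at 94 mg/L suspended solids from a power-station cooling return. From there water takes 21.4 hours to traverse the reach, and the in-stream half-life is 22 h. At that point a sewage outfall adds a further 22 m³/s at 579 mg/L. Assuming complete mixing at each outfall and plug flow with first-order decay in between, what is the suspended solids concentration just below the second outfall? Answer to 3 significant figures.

67.5 mg/L

Mass balance: C = (172.0·6.900 + 13.00·94.00) / 185.0 = 2409/185.0 = 13.02 mg/L; combined flow 185.0 m³/s.
Half-life 22 h → k = ln 2 / 22 = 0.03151 h⁻¹ = 0.7562 d⁻¹.
After decay, C = 13.02 × e^(−kt) = 13.02 × 0.5095 = 6.635 mg/L.
Second outfall: C = (185.0·6.635 + 22.00·579.0)/207.0 = 67.47 mg/L.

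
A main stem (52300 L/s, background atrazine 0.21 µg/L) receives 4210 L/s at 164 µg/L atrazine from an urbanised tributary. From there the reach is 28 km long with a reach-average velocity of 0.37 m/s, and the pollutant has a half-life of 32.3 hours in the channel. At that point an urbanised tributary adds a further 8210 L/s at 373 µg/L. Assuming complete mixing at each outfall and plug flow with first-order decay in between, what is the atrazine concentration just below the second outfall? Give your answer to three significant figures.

After mixing, C = (52300·0.2100 + 4210·164.0) / 56510 = 701400/56510 = 12.41 µg/L; combined flow 56510 L/s.
Travel time t = 28·1000 / 0.37 = 75680 s = 21.02 h.
Half-life 32.3 h → k = ln 2 / 32.3 = 0.02146 h⁻¹ = 0.5150 d⁻¹.
First-order decay: C = 12.41·exp(−k·t) = 12.41·0.6369 = 7.906 µg/L.
At the second outfall, C = (56510·7.906 + 8210·373.0) / (56510 + 8210) = 54.22 µg/L.

54.2 µg/L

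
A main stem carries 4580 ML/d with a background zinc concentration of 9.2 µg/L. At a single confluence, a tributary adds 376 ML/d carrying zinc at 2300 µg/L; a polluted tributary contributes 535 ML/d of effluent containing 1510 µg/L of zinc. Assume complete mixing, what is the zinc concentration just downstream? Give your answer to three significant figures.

312 µg/L

Mass balance: C = (4580·9.200 + 376.0·2300 + 535.0·1510) / 5491 = 1715000/5491 = 312.3 µg/L.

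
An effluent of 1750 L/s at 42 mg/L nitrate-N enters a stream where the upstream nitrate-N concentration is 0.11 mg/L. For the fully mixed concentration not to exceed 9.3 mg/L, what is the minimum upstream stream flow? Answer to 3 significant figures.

6230 L/s

Set C_mix = 9.3: (Q·0.1100 + 1750·42.00) / (Q + 1750) = 9.3
→ Q = 1750·(42.00 − 9.3)/(9.3 − 0.1100) = 6227 L/s.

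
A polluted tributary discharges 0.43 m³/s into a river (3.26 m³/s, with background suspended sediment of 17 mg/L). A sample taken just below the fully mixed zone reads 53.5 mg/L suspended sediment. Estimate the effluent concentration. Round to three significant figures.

Mass balance: 3.260·17.00 + 0.4300·Cₑ = 3.690·53.50
→ Cₑ = (3.690·53.50 − 3.260·17.00) / 0.4300 = 330.2 mg/L.

330 mg/L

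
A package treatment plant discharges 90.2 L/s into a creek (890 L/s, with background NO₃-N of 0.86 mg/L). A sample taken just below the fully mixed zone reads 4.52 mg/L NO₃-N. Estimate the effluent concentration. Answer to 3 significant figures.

40.6 mg/L

Mass balance: 890.0·0.8600 + 90.20·Cₑ = 980.2·4.520
→ Cₑ = (980.2·4.520 − 890.0·0.8600) / 90.20 = 40.63 mg/L.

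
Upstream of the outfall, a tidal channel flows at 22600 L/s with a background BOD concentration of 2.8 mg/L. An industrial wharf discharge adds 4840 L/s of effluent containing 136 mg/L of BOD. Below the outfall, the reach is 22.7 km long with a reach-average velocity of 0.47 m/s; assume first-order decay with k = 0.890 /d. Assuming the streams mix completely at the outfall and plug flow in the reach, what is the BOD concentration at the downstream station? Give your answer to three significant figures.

Conservation of mass: C = (22600·2.800 + 4840·136.0) / 27440 = 721500/27440 = 26.29 mg/L.
Travel time t = 22.7·1000 / 0.47 = 48300 s = 13.42 h.
First-order decay: C = 26.29·exp(−k·t) = 26.29·0.6080 = 15.99 mg/L.

16.0 mg/L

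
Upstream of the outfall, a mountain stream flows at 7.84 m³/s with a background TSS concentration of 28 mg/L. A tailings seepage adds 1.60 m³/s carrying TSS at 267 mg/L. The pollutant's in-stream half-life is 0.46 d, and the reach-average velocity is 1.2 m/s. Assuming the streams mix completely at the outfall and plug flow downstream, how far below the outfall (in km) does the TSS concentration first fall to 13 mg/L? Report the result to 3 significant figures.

114 km

Mass balance: C = (7.840·28.00 + 1.600·267.0) / 9.440 = 646.7/9.440 = 68.51 mg/L.
Half-life 0.46 d → k = ln 2 / 0.46 = 1.507 d⁻¹.
Set 68.51·exp(−k·t) = 13 → t = ln(68.51/13)/k = 95300 s = 26.47 h.
Distance = v·t = 1.2·95300 = 114400 m = 114.4 km.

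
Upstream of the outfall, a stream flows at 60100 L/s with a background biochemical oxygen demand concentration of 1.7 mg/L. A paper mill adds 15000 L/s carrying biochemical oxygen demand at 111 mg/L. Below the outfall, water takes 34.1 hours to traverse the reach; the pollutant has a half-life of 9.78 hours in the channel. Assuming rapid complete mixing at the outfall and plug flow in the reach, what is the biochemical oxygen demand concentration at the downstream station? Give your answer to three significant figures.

After mixing, C = (60100·1.700 + 15000·111.0) / 75100 = 1767000/75100 = 23.53 mg/L.
Half-life 9.78 h → k = ln 2 / 9.78 = 0.07087 h⁻¹ = 1.701 d⁻¹.
First-order decay: C = 23.53·exp(−k·t) = 23.53·0.08921 = 2.099 mg/L.

2.10 mg/L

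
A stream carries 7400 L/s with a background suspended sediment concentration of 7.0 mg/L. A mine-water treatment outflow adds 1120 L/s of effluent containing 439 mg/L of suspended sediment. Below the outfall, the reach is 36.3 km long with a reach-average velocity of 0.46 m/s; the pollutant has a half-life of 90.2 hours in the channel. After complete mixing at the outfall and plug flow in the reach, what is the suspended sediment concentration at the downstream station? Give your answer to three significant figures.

53.9 mg/L

Conservation of mass: C = (7400·7.000 + 1120·439.0) / 8520 = 543500/8520 = 63.79 mg/L.
Travel time t = 36.3·1000 / 0.46 = 78910 s = 21.92 h.
Half-life 90.2 h → k = ln 2 / 90.2 = 0.007685 h⁻¹ = 0.1844 d⁻¹.
Decay over the reach: 63.79·exp(−kt) = 63.79·0.8450 = 53.90 mg/L.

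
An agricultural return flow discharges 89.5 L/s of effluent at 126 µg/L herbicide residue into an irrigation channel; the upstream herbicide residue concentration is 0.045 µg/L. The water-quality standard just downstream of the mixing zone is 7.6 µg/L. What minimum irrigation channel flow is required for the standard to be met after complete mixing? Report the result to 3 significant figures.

Set C_mix = 7.6: (Q·0.04500 + 89.50·126.0) / (Q + 89.50) = 7.6
→ Q = 89.50·(126.0 − 7.6)/(7.6 − 0.04500) = 1403 L/s.

1400 L/s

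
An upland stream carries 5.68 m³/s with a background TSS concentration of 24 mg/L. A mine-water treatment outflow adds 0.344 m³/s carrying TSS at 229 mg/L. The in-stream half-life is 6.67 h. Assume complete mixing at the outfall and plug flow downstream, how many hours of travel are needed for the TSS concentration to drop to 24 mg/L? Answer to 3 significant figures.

3.82 h

Conservation of mass: C = (5.680·24.00 + 0.3440·229.0) / 6.024 = 215.1/6.024 = 35.71 mg/L.
Half-life 6.67 h → k = ln 2 / 6.67 = 0.1039 h⁻¹ = 2.494 d⁻¹.
35.71·exp(−k·t) = 24 → t = ln(35.71/24)/k = 13760 s = 3.823 h.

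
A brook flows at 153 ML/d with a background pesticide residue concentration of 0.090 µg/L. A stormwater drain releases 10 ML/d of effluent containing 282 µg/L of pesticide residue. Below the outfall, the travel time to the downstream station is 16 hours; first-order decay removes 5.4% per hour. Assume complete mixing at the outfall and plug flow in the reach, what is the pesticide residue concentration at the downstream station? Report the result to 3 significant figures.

7.15 µg/L

Flow-weighted average: C = (153.0·0.09000 + 10.00·282.0) / 163.0 = 2834/163.0 = 17.39 µg/L.
5.4%/h lost → k = −ln(1 − 0.054) = 0.05551 h⁻¹.
First-order decay: C = 17.39·exp(−k·t) = 17.39·0.4114 = 7.152 µg/L.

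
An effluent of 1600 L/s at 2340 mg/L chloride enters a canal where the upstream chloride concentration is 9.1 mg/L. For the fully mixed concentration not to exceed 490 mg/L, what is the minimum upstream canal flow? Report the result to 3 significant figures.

6160 L/s

Set C_mix = 490: (Q·9.100 + 1600·2340) / (Q + 1600) = 490
→ Q = 1600·(2340 − 490)/(490 − 9.100) = 6155 L/s.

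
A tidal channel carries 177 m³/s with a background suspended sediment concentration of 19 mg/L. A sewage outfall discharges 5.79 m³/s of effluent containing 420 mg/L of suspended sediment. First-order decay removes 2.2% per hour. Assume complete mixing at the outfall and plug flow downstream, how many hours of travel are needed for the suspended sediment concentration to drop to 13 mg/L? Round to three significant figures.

40.1 h

Conservation of mass: C = (177.0·19.00 + 5.790·420.0) / 182.8 = 5795/182.8 = 31.70 mg/L.
2.2%/h lost → k = −ln(1 − 0.022) = 0.02225 h⁻¹.
31.70·exp(−k·t) = 13 → t = ln(31.70/13)/k = 144300 s = 40.07 h.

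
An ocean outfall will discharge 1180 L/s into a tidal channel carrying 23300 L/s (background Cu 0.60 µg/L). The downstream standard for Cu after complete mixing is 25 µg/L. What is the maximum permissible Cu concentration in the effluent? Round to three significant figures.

At the limit, (Qr·Cr + Qe·Cₑ)/(Qr + Qe) = 25:
Cₑ = (24480·25 − 23300·0.6000) / 1180 = 506.8 µg/L.

507 µg/L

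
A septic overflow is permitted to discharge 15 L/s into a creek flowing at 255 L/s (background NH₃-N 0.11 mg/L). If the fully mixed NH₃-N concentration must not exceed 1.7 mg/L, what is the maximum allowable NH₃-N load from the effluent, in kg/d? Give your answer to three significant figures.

Mass balance at the limit: 255.0·0.1100 + 15.00·Cₑ = 270.0·1.7 → Cₑ = 28.73 mg/L.
15.00 L/s = 0.01500 m³/s. Load = 0.01500 m³/s × 28.73 g/m³ × 86 400 s/d = 37.23 kg/d.

37.2 kg/d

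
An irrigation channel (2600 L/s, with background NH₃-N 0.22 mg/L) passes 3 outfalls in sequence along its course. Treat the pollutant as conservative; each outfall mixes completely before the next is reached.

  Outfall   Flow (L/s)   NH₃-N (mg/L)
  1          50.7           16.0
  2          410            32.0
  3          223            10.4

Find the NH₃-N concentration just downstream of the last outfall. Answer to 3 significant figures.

5.12 mg/L

Outfall 1: combined Q = 2651 L/s; C = (2600·0.2200 + 50.70·16.00)/2651 = 0.5218 mg/L.
Outfall 2: combined Q = 3061 L/s; C = (2651·0.5218 + 410.0·32.00)/3061 = 4.739 mg/L.
Outfall 3: combined Q = 3284 L/s; C = (3061·4.739 + 223.0·10.40)/3284 = 5.123 mg/L.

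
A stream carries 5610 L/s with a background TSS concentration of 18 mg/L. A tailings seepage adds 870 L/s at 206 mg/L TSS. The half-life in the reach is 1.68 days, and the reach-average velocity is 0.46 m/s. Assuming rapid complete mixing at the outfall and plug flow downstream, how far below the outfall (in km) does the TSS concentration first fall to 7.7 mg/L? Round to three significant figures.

166 km

Flow-weighted average: C = (5610·18.00 + 870.0·206.0) / 6480 = 280200/6480 = 43.24 mg/L.
Half-life 1.68 d → k = ln 2 / 1.68 = 0.4126 d⁻¹.
Set 43.24·exp(−k·t) = 7.7 → t = ln(43.24/7.7)/k = 361400 s = 100.4 h.
Distance = v·t = 0.46·361400 = 166200 m = 166.2 km.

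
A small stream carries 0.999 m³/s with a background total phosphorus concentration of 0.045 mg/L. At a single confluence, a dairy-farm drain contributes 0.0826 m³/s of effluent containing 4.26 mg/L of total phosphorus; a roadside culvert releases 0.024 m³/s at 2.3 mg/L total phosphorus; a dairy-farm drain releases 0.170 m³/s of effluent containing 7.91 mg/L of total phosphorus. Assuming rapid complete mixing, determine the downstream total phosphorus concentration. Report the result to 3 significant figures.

1.41 mg/L

Mixed concentration C = ΣQC/ΣQ = (0.9990·0.04500 + 0.08260·4.260 + 0.02400·2.300 + 0.1700·7.910) / 1.276 = 1.797/1.276 = 1.409 mg/L.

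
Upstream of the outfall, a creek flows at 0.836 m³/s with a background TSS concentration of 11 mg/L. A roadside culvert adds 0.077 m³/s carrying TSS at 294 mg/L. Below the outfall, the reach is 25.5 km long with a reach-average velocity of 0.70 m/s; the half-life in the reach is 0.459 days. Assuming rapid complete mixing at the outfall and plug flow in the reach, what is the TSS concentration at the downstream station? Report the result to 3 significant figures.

18.4 mg/L

Conservation of mass: C = (0.8360·11.00 + 0.07700·294.0) / 0.9130 = 31.83/0.9130 = 34.87 mg/L.
Travel time t = 25.5·1000 / 0.70 = 36430 s = 10.12 h.
Half-life 0.459 d → k = ln 2 / 0.459 = 1.510 d⁻¹.
After decay, C = 34.87 × e^(−kt) = 34.87 × 0.5290 = 18.45 mg/L.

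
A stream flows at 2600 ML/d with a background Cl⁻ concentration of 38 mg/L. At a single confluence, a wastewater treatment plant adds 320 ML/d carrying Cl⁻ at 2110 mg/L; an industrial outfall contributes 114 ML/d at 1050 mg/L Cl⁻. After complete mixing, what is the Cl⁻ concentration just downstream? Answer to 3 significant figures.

295 mg/L

Flow-weighted average: C = (2600·38.00 + 320.0·2110 + 114.0·1050) / 3034 = 893700/3034 = 294.6 mg/L.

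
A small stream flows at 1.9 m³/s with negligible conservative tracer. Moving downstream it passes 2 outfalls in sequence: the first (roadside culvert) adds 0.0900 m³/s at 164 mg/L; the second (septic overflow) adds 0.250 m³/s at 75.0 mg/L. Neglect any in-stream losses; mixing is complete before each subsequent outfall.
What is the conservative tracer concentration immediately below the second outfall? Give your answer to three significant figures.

Outfall 1: combined Q = 1.990 m³/s; C = (1.900·0 + 0.09000·164.0)/1.990 = 7.417 mg/L.
Outfall 2: combined Q = 2.240 m³/s; C = (1.990·7.417 + 0.2500·75.00)/2.240 = 14.96 mg/L.

15.0 mg/L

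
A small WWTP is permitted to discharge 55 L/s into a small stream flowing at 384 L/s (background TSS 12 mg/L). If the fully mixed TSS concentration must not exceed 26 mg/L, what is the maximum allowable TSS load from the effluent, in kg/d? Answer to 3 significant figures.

Mass balance at the limit: 384.0·12.00 + 55.00·Cₑ = 439.0·26 → Cₑ = 123.7 mg/L.
55.00 L/s = 0.05500 m³/s. Load = 0.05500 m³/s × 123.7 g/m³ × 86 400 s/d = 588.0 kg/d.

588 kg/d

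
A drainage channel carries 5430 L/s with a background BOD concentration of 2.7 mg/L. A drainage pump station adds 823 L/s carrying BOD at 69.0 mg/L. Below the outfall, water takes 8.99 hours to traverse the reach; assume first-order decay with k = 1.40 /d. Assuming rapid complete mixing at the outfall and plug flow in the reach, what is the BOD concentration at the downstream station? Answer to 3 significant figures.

Mixed concentration C = ΣQC/ΣQ = (5430·2.700 + 823.0·69.00) / 6253 = 71450/6253 = 11.43 mg/L.
First-order decay: C = 11.43·exp(−k·t) = 11.43·0.5919 = 6.763 mg/L.

6.76 mg/L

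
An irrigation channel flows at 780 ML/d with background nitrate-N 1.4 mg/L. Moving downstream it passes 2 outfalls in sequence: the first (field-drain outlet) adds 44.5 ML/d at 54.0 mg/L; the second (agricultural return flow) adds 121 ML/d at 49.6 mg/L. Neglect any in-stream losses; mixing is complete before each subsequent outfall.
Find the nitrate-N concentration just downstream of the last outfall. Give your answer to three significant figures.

10.0 mg/L

Below outfall 1: Q → 824.5 ML/d, C = (780.0·1.400 + 44.50·54.00)/824.5 = 4.239 mg/L.
Below outfall 2: Q → 945.5 ML/d, C = (824.5·4.239 + 121.0·49.60)/945.5 = 10.04 mg/L.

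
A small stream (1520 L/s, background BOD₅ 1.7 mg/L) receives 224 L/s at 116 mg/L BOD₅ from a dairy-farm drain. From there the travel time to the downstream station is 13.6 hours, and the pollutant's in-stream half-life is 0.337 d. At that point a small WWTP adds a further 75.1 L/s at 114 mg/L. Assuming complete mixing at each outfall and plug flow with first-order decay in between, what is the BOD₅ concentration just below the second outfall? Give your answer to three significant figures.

Mixed concentration C = ΣQC/ΣQ = (1520·1.700 + 224.0·116.0) / 1744 = 28570/1744 = 16.38 mg/L; combined flow 1744 L/s.
Half-life 0.337 d → k = ln 2 / 0.337 = 2.057 d⁻¹.
First-order decay: C = 16.38·exp(−k·t) = 16.38·0.3118 = 5.107 mg/L.
At the second outfall, C = (1744·5.107 + 75.10·114.0) / (1744 + 75.10) = 9.602 mg/L.

9.60 mg/L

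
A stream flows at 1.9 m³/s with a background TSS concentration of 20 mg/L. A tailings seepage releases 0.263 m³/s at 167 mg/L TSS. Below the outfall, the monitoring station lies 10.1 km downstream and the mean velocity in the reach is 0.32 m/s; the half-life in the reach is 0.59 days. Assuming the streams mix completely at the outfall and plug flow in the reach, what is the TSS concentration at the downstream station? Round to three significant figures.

Mixed concentration C = ΣQC/ΣQ = (1.900·20.00 + 0.2630·167.0) / 2.163 = 81.92/2.163 = 37.87 mg/L.
Travel time t = 10.1·1000 / 0.32 = 31560 s = 8.767 h.
Half-life 0.59 d → k = ln 2 / 0.59 = 1.175 d⁻¹.
After decay, C = 37.87 × e^(−kt) = 37.87 × 0.6510 = 24.66 mg/L.

24.7 mg/L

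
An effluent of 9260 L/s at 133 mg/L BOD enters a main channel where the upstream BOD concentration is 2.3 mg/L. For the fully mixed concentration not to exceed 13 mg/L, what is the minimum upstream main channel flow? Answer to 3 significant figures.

104000 L/s

Set C_mix = 13: (Q·2.300 + 9260·133.0) / (Q + 9260) = 13
→ Q = 9260·(133.0 − 13)/(13 − 2.300) = 103900 L/s.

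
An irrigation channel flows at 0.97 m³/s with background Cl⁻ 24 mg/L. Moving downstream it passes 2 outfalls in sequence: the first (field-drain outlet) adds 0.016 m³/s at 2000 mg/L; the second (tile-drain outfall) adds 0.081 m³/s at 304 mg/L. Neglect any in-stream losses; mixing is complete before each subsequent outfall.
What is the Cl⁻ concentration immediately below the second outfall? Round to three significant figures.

Outfall 1: combined Q = 0.9860 m³/s; C = (0.9700·24.00 + 0.01600·2000)/0.9860 = 56.06 mg/L.
Outfall 2: combined Q = 1.067 m³/s; C = (0.9860·56.06 + 0.08100·304.0)/1.067 = 74.89 mg/L.

74.9 mg/L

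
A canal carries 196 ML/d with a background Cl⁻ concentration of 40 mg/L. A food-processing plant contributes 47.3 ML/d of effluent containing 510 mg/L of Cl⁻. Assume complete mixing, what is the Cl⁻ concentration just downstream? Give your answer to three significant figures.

131 mg/L

Flow-weighted average: C = (196.0·40.00 + 47.30·510.0) / 243.3 = 31960/243.3 = 131.4 mg/L.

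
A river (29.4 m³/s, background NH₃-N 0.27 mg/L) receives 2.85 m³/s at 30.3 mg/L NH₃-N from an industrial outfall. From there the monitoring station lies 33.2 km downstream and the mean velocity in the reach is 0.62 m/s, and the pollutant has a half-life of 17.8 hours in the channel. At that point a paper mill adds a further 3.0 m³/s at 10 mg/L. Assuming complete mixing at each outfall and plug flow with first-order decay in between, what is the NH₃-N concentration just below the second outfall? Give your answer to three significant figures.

Flow-weighted average: C = (29.40·0.2700 + 2.850·30.30) / 32.25 = 94.29/32.25 = 2.924 mg/L; combined flow 32.25 m³/s.
Travel time t = 33.2·1000 / 0.62 = 53550 s = 14.87 h.
Half-life 17.8 h → k = ln 2 / 17.8 = 0.03894 h⁻¹ = 0.9346 d⁻¹.
After decay, C = 2.924 × e^(−kt) = 2.924 × 0.5603 = 1.638 mg/L.
At the second outfall, C = (32.25·1.638 + 3.000·10.00) / (32.25 + 3.000) = 2.350 mg/L.

2.35 mg/L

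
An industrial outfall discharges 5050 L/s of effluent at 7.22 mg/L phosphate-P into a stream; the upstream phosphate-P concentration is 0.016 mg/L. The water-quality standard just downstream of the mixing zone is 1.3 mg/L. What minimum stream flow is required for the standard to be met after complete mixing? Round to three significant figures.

Set C_mix = 1.3: (Q·0.01600 + 5050·7.220) / (Q + 5050) = 1.3
→ Q = 5050·(7.220 − 1.3)/(1.3 − 0.01600) = 23280 L/s.

23300 L/s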